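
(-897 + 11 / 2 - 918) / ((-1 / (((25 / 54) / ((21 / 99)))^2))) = 39098125 / 4536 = 8619.52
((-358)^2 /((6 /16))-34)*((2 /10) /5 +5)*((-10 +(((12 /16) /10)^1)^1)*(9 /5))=-7692458193 /250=-30769832.77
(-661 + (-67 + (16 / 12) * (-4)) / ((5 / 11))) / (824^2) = -6151 / 5092320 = -0.00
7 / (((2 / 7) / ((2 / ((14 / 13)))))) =91 / 2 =45.50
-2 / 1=-2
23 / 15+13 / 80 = 407 / 240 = 1.70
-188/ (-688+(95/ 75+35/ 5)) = 705/ 2549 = 0.28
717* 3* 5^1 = 10755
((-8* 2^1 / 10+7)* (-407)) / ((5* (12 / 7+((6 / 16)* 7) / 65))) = -2666664 / 10645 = -250.51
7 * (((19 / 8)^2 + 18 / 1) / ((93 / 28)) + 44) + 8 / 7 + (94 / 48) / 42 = 5609215 / 15624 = 359.01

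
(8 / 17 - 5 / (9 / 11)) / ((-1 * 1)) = 5.64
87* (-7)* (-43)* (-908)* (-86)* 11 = 22493795016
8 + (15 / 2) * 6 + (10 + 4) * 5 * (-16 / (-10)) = 165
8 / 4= 2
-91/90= -1.01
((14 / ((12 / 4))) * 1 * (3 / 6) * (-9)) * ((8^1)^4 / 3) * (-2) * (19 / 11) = 1089536 / 11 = 99048.73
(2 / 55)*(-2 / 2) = -2 / 55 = -0.04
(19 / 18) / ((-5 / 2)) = -19 / 45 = -0.42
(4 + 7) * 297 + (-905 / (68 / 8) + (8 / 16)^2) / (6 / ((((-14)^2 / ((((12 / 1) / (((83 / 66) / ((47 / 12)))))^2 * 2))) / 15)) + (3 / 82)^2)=161700479072637748 / 49496350686273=3266.92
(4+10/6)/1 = 5.67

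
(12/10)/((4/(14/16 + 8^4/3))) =32789/80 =409.86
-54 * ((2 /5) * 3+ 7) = -2214 /5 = -442.80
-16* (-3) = 48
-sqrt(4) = -2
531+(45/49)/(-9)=26014/49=530.90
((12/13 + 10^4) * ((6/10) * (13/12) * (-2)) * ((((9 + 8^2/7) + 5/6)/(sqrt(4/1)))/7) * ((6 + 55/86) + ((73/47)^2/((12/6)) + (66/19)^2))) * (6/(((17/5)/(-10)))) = 176877584162006450/28563825731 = 6192363.23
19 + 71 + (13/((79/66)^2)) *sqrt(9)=731574/6241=117.22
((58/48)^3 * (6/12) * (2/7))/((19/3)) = 24389/612864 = 0.04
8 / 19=0.42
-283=-283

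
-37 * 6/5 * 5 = -222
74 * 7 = 518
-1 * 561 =-561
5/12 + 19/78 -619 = -96461/156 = -618.34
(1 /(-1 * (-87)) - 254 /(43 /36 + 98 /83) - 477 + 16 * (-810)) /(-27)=501.63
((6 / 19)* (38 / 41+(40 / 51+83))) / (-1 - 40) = -354262 / 542963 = -0.65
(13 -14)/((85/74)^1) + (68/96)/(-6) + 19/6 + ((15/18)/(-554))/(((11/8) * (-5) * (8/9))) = 81239153/37295280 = 2.18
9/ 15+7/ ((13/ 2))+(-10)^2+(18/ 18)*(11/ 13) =6664/ 65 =102.52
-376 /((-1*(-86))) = -188 /43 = -4.37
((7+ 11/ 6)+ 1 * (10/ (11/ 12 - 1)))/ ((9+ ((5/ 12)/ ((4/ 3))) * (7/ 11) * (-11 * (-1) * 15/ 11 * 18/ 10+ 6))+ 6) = -232/ 45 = -5.16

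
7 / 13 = 0.54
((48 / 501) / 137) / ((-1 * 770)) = -8 / 8808415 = -0.00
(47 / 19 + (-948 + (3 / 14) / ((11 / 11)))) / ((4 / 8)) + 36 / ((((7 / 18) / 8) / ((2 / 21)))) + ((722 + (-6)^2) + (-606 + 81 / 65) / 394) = -25359995169 / 23842910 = -1063.63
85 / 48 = 1.77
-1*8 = -8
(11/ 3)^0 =1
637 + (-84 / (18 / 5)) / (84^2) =963139 / 1512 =637.00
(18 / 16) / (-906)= -3 / 2416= -0.00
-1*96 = -96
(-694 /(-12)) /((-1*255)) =-0.23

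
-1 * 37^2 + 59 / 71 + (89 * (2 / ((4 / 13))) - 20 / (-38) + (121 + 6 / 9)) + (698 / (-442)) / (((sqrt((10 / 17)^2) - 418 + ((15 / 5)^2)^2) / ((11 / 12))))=-42280091557 / 63343644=-667.47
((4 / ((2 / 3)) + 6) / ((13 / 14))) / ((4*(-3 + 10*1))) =6 / 13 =0.46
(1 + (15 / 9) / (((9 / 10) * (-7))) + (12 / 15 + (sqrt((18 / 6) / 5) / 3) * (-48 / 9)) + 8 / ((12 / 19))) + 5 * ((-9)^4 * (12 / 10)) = 37214291 / 945 - 16 * sqrt(15) / 45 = 39378.83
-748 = -748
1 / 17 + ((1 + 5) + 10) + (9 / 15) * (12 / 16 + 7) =7041 / 340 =20.71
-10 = -10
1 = 1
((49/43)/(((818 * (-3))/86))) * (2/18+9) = -4018/11043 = -0.36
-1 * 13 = -13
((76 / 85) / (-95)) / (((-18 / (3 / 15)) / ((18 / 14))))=2 / 14875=0.00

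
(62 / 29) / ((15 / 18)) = 372 / 145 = 2.57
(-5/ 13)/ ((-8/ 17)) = 85/ 104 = 0.82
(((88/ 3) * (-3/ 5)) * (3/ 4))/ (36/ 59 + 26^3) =-1947/ 2592550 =-0.00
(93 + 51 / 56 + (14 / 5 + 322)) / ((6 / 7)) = 117239 / 240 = 488.50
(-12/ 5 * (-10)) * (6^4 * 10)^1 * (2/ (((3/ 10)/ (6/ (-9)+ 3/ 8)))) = -604800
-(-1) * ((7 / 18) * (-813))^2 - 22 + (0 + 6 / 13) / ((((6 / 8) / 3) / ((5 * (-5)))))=46750021 / 468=99893.21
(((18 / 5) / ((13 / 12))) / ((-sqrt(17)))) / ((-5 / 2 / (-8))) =-3456 * sqrt(17) / 5525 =-2.58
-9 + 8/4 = -7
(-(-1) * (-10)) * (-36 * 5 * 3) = 5400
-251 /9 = -27.89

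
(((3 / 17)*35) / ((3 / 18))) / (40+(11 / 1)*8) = 315 / 1088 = 0.29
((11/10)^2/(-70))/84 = -121/588000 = -0.00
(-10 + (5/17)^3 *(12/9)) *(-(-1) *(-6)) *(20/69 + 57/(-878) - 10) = -86987229770/148819683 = -584.51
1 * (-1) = -1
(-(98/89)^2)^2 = 92236816/62742241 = 1.47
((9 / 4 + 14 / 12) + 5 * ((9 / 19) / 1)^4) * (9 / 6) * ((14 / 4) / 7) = 5736821 / 2085136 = 2.75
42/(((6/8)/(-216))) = -12096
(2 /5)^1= 0.40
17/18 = 0.94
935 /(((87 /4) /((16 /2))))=343.91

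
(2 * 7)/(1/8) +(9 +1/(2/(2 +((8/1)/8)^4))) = 245/2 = 122.50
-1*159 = -159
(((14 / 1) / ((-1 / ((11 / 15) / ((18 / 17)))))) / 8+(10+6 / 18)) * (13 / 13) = 9851 / 1080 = 9.12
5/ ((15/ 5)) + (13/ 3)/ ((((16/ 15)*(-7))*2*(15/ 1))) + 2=3.65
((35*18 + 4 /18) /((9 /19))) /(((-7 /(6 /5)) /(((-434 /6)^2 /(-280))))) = 25891262 /6075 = 4261.94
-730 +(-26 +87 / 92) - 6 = -70017 / 92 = -761.05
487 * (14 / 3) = 2272.67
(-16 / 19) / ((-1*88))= 2 / 209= 0.01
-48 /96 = -1 /2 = -0.50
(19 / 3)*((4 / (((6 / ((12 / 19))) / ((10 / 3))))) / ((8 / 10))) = 100 / 9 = 11.11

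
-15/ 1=-15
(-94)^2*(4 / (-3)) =-35344 / 3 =-11781.33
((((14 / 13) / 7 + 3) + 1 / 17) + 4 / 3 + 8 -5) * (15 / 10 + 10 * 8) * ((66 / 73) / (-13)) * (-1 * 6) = 53822274 / 209729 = 256.63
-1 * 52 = -52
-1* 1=-1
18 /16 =9 /8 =1.12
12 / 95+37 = 3527 / 95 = 37.13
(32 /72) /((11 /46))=184 /99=1.86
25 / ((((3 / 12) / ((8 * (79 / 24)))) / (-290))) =-2291000 / 3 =-763666.67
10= 10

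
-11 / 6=-1.83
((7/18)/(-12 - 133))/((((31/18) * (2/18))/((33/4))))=-2079/17980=-0.12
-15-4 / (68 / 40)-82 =-99.35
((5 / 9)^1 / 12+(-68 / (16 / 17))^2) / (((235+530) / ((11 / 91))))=0.82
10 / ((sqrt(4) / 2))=10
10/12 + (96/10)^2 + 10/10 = 14099/150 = 93.99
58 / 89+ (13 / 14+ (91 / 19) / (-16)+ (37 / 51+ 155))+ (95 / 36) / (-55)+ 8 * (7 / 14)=51304972637 / 318746736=160.96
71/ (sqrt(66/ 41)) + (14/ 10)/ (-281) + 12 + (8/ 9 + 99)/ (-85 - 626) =106579252/ 8990595 + 71 * sqrt(2706)/ 66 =67.81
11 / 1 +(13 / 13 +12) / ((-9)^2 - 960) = 9656 / 879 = 10.99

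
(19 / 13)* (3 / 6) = 0.73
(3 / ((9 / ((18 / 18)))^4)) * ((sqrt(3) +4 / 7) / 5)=4 / 76545 +sqrt(3) / 10935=0.00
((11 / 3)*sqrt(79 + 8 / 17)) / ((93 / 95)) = 33.39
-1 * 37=-37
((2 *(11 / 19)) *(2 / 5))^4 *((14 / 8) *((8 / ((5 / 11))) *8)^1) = 4617654272 / 407253125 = 11.34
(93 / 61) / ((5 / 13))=1209 / 305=3.96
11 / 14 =0.79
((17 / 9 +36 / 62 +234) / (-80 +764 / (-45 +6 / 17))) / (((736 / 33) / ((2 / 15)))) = -1596595 / 109677504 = -0.01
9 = 9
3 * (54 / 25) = 162 / 25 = 6.48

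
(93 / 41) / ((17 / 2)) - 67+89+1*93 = 80341 / 697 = 115.27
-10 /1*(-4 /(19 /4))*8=67.37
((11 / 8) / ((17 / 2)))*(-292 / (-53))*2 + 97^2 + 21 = 8498036 / 901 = 9431.78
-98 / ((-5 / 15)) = 294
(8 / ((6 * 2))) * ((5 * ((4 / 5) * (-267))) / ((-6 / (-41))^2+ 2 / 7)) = -4189052 / 1807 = -2318.24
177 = 177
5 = 5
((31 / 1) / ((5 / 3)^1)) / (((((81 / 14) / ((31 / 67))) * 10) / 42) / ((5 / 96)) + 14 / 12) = 847602 / 2658125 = 0.32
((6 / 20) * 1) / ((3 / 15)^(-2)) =3 / 250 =0.01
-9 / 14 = -0.64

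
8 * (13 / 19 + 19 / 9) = 3824 / 171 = 22.36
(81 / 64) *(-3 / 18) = -27 / 128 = -0.21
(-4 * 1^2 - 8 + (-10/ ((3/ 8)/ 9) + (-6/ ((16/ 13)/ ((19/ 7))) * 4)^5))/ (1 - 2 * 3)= 223404184451349/ 2689120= 83077060.32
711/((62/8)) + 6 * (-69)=-9990/31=-322.26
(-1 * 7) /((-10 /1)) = 7 /10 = 0.70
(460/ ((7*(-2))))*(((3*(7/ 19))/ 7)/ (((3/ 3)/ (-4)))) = 2760/ 133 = 20.75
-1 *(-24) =24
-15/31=-0.48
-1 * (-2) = 2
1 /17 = 0.06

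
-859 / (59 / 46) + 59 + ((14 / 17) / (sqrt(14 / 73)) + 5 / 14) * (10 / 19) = -4790914 / 7847 + 10 * sqrt(1022) / 323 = -609.55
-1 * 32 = -32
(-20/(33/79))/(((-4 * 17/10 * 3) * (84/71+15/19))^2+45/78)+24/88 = 15375963289031/63231296025447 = 0.24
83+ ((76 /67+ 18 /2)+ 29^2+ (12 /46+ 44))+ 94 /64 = 48319051 /49312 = 979.86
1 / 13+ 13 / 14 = 183 / 182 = 1.01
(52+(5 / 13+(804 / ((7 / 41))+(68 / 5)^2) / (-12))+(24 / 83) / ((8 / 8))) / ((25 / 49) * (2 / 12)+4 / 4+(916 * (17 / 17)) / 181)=-57.79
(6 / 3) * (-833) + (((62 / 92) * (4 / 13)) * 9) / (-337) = -167871716 / 100763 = -1666.01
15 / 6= 5 / 2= 2.50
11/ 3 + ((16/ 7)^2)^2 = 223019/ 7203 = 30.96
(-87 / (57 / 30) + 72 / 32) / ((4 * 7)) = -3309 / 2128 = -1.55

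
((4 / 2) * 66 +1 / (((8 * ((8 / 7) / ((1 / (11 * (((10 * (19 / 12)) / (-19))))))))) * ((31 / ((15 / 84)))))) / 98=5761533 / 4277504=1.35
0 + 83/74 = 83/74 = 1.12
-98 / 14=-7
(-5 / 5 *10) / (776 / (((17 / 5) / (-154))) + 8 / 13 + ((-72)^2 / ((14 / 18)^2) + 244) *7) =-7735 / 20533846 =-0.00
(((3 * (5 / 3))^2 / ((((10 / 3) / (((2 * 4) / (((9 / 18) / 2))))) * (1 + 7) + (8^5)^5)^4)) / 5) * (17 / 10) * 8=88128 / 2639998625329493967804138546117758278250528968908542771045641605005946486862383714358196699761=0.00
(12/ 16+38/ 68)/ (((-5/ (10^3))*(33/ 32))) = -142400/ 561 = -253.83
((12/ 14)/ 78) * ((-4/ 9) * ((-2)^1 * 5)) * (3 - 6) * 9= -120/ 91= -1.32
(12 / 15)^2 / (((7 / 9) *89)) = 144 / 15575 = 0.01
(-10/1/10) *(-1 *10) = 10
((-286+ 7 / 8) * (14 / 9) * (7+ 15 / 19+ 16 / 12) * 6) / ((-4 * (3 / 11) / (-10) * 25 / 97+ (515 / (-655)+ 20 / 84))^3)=2916481338862015800110235 / 16896204472544220526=172611.63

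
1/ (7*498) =1/ 3486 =0.00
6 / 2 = 3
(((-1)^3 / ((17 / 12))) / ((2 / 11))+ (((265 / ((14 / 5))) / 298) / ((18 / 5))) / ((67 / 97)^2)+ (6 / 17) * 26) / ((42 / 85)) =156996117925 / 14158449648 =11.09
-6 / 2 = -3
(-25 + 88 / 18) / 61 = -181 / 549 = -0.33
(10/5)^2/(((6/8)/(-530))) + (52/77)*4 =-652336/231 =-2823.97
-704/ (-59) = 704/ 59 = 11.93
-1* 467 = -467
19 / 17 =1.12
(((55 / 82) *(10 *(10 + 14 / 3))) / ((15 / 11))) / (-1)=-26620 / 369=-72.14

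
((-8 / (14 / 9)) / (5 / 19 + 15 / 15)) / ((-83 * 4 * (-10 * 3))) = -19 / 46480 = -0.00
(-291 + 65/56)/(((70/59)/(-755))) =144601979/784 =184441.30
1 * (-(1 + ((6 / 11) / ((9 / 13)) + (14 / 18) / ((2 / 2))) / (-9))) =-736 / 891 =-0.83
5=5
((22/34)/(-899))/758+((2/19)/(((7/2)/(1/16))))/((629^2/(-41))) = -82066359/71715300889652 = -0.00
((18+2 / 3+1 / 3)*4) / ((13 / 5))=29.23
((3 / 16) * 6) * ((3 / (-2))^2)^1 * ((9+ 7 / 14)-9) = 81 / 64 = 1.27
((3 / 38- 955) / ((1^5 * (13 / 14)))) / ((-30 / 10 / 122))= 30989098 / 741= 41820.65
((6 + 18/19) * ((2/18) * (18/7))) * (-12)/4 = -792/133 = -5.95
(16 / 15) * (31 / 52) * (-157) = -19468 / 195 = -99.84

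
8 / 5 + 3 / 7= 71 / 35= 2.03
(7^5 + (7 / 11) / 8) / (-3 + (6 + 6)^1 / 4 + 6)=1479023 / 528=2801.18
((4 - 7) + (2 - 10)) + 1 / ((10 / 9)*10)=-1091 / 100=-10.91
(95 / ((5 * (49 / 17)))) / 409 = 323 / 20041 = 0.02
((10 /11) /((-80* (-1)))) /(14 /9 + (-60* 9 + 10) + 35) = -9 /390808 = -0.00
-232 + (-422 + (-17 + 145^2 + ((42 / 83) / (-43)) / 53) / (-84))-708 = -12807442135 / 7944594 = -1612.10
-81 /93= -27 /31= -0.87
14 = 14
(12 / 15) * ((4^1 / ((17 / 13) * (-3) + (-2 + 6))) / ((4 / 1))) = 52 / 5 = 10.40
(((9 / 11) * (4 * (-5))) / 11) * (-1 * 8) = 1440 / 121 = 11.90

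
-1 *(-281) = 281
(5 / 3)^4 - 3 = 382 / 81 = 4.72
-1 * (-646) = 646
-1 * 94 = -94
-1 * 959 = -959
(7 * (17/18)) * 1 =119/18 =6.61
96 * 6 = 576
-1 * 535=-535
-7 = -7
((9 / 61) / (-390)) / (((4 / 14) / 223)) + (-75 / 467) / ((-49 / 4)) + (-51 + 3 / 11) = -203638238019 / 3992168180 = -51.01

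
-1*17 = -17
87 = 87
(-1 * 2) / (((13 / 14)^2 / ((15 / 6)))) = -980 / 169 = -5.80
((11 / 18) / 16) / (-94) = -11 / 27072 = -0.00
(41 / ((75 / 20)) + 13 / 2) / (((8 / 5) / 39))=6799 / 16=424.94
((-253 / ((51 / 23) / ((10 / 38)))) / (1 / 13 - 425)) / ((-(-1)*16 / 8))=0.04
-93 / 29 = -3.21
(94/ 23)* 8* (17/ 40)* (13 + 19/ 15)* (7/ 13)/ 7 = 341972/ 22425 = 15.25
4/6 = 2/3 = 0.67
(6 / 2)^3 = 27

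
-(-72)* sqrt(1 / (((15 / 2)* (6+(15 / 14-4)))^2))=672 / 215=3.13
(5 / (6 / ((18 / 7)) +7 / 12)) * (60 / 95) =144 / 133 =1.08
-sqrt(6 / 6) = -1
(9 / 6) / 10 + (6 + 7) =263 / 20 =13.15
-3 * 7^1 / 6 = -7 / 2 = -3.50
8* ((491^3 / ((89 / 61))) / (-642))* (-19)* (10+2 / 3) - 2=17560540447978 / 85707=204890387.58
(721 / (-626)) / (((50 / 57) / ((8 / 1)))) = -82194 / 7825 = -10.50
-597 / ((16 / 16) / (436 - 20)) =-248352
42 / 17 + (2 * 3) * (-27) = -2712 / 17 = -159.53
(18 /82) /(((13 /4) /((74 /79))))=2664 /42107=0.06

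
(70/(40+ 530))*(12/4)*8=56/19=2.95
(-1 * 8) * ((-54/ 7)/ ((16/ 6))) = 162/ 7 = 23.14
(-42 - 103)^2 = 21025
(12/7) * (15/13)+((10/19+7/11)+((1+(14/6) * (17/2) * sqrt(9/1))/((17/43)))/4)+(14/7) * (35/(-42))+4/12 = 310892299/7759752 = 40.06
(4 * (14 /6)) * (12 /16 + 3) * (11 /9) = 385 /9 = 42.78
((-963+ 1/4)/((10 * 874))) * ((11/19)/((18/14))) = -296527/5978160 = -0.05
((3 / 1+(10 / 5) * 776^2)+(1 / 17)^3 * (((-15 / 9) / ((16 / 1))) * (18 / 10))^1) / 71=94671937837 / 5581168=16962.75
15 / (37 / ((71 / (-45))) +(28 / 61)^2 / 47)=-186254655 / 291131191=-0.64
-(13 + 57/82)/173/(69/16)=-8984/489417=-0.02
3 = 3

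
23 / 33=0.70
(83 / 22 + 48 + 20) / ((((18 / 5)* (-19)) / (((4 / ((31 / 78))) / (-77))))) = 205270 / 1496649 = 0.14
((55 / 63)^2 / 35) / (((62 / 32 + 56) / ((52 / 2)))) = 251680 / 25754841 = 0.01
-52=-52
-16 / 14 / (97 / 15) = -120 / 679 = -0.18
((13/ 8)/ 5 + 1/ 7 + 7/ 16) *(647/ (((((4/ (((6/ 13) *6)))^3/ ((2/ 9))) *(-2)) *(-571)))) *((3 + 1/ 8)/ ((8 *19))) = 786105/ 1010953216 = 0.00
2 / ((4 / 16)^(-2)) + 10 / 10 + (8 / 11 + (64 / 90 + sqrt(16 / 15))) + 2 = 4 * sqrt(15) / 15 + 18071 / 3960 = 5.60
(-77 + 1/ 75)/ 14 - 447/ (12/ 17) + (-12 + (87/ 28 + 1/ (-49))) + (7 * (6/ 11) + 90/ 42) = -25940774/ 40425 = -641.70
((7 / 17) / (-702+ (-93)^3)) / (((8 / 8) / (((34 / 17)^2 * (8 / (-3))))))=224 / 41058009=0.00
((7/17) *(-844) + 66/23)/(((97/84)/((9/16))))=-12735009/75854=-167.89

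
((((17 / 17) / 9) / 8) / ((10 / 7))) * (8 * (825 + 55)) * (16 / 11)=896 / 9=99.56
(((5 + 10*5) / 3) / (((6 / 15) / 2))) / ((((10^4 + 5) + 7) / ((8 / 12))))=275 / 45054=0.01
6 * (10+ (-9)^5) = -354234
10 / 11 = 0.91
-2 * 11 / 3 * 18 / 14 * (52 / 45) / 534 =-572 / 28035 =-0.02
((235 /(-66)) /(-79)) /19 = 235 /99066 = 0.00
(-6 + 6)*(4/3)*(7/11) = 0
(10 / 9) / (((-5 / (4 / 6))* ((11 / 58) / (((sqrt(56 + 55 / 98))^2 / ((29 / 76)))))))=-1685072 / 14553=-115.79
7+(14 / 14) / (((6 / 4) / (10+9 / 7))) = 305 / 21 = 14.52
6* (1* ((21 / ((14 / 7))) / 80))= 63 / 80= 0.79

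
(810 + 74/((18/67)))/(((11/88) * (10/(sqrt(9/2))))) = 19538 * sqrt(2)/15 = 1842.06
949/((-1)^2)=949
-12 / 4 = -3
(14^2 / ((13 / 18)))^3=43912253952 / 2197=19987370.94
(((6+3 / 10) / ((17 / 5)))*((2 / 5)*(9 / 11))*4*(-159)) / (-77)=51516 / 10285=5.01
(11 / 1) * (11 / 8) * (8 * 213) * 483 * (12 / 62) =74690154 / 31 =2409359.81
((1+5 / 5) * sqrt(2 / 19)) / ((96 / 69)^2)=529 * sqrt(38) / 9728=0.34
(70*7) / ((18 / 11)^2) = 182.99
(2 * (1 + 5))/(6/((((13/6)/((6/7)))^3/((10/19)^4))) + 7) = 1178473515492/690242244037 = 1.71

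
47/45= 1.04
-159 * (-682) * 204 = 22121352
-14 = -14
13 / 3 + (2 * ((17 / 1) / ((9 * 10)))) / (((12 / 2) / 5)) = 251 / 54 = 4.65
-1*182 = -182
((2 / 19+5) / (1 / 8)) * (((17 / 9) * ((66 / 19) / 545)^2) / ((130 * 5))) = 3192464 / 662120704375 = 0.00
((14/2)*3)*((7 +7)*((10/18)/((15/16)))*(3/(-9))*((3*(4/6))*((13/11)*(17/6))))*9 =-346528/99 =-3500.28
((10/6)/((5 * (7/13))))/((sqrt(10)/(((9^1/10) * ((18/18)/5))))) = 39 * sqrt(10)/3500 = 0.04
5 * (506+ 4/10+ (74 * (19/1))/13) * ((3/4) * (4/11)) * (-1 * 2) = -239676/143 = -1676.06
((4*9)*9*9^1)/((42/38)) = 18468/7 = 2638.29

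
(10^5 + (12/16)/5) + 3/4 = 1000009/10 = 100000.90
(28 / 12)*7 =16.33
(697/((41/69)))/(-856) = -1173/856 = -1.37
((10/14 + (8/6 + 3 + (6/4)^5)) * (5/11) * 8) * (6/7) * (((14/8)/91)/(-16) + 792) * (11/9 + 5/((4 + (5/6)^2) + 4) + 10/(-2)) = -9712045561975/97175232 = -99943.63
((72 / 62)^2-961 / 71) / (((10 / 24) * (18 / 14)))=-4656428 / 204693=-22.75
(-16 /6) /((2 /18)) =-24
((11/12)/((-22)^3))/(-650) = 1/7550400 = 0.00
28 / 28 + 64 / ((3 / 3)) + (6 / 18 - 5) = 181 / 3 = 60.33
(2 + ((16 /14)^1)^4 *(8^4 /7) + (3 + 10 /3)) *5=253759115 /50421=5032.81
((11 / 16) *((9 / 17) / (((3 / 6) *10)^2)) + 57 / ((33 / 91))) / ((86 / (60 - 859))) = -552639583 / 378400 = -1460.46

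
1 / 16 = 0.06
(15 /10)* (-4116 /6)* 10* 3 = -30870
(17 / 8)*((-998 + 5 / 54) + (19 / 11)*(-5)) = -10164079 / 4752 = -2138.91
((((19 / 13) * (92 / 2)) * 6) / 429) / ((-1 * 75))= -1748 / 139425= -0.01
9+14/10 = 52/5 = 10.40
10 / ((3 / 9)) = 30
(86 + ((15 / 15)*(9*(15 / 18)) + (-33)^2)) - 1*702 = 961 / 2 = 480.50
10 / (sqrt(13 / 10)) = 10 * sqrt(130) / 13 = 8.77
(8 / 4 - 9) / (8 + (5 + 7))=-0.35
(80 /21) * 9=34.29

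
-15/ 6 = -5/ 2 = -2.50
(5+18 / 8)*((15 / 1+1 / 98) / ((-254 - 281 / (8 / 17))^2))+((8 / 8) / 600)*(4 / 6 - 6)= -4466736938 / 511146353025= -0.01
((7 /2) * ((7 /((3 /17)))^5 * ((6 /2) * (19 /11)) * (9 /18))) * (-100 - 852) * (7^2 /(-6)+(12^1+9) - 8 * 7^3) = 6189176431020136351 /2673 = 2315441986913631.26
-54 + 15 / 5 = -51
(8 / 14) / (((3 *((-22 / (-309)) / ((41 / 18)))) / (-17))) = -71791 / 693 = -103.59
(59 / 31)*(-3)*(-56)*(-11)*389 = -42413448 / 31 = -1368175.74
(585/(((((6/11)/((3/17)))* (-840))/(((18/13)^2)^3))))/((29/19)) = -1.04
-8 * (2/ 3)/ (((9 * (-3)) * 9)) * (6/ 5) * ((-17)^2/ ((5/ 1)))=9248/ 6075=1.52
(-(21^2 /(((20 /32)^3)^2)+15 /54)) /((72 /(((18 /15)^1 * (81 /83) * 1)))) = -6242931591 /51875000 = -120.35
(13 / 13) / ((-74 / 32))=-16 / 37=-0.43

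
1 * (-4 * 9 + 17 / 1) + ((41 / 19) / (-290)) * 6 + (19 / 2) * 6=104567 / 2755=37.96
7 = 7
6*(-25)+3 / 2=-297 / 2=-148.50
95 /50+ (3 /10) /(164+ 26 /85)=265609 /139660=1.90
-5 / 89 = -0.06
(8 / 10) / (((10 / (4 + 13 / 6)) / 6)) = 74 / 25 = 2.96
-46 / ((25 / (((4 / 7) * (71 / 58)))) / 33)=-215556 / 5075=-42.47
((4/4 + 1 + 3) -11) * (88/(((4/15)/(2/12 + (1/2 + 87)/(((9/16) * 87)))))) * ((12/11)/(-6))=61220/87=703.68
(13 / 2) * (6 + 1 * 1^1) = 45.50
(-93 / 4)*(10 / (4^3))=-465 / 128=-3.63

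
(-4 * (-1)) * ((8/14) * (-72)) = -1152/7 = -164.57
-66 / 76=-33 / 38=-0.87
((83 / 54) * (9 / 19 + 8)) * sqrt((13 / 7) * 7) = 13363 * sqrt(13) / 1026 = 46.96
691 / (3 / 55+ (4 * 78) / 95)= 722095 / 3489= 206.96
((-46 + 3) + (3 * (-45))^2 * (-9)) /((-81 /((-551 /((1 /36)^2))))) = -1446423488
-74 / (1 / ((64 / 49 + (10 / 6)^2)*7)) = -133274 / 63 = -2115.46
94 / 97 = 0.97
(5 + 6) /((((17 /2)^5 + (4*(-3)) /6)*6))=176 /4259379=0.00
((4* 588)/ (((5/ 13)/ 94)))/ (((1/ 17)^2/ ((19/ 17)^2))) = 1037565984/ 5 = 207513196.80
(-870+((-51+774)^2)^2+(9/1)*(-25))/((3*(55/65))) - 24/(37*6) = 43810378884098/407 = 107642208560.44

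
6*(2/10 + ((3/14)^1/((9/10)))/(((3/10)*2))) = 376/105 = 3.58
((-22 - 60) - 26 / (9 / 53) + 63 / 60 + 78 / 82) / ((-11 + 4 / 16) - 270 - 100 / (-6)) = 1720351 / 1948935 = 0.88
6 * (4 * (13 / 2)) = 156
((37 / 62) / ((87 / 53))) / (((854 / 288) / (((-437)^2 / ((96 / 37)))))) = 13856137733 / 1535492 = 9023.91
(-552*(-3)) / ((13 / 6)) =9936 / 13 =764.31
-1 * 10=-10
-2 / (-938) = 1 / 469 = 0.00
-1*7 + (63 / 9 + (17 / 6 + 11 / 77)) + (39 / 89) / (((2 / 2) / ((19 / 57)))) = 11671 / 3738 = 3.12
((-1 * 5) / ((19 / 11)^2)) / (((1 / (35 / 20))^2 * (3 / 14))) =-207515 / 8664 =-23.95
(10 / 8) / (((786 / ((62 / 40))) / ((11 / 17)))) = 341 / 213792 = 0.00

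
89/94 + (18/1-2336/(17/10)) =-2165563/1598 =-1355.17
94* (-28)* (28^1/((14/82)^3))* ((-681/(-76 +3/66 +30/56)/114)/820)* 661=-2086438345904/2206755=-945478.02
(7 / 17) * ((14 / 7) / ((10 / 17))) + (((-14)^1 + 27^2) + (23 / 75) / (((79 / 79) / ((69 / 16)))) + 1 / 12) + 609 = 1592167 / 1200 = 1326.81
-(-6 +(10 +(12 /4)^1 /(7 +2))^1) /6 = -13 /18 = -0.72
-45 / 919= -0.05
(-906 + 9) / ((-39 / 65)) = 1495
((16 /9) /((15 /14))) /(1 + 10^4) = 224 /1350135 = 0.00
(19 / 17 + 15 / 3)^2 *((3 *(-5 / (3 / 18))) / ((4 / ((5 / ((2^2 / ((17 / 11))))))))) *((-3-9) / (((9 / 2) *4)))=202800 / 187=1084.49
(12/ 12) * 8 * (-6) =-48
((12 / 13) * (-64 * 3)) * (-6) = 13824 / 13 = 1063.38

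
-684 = -684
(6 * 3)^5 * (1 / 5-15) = -139828032 / 5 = -27965606.40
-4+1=-3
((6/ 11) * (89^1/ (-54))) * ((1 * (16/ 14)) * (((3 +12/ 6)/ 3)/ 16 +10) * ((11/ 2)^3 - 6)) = -55380695/ 33264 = -1664.88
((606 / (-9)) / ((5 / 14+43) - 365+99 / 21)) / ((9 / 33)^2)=342188 / 119799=2.86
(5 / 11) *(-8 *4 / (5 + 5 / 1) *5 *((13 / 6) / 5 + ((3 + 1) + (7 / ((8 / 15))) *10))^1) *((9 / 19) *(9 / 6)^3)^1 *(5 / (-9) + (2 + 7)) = -146538 / 11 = -13321.64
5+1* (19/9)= 64/9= 7.11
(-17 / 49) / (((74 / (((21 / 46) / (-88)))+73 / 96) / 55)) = 0.00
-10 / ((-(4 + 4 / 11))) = 55 / 24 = 2.29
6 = 6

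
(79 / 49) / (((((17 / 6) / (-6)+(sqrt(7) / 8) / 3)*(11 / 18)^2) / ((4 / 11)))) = -250636032 / 71284367 - 22114944*sqrt(7) / 71284367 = -4.34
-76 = -76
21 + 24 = 45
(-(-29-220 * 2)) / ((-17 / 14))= -6566 / 17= -386.24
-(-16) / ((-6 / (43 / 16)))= -43 / 6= -7.17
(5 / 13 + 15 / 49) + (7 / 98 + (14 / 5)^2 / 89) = 2410179 / 2834650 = 0.85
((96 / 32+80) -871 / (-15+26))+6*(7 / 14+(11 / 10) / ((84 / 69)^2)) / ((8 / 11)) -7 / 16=4701457 / 344960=13.63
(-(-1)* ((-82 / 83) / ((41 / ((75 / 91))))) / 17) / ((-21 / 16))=0.00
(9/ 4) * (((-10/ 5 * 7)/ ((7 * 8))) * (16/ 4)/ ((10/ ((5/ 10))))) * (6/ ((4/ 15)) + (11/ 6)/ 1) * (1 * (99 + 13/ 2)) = -46209/ 160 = -288.81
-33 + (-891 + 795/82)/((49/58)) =-2162040/2009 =-1076.18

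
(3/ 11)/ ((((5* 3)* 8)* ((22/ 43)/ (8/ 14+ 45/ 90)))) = 129/ 27104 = 0.00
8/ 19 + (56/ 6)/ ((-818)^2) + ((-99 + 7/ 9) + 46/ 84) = -38947193239/ 400470714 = -97.25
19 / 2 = 9.50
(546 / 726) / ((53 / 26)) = 2366 / 6413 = 0.37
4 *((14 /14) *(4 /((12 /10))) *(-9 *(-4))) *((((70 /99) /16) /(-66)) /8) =-175 /4356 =-0.04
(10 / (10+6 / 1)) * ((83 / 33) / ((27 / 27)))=415 / 264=1.57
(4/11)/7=4/77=0.05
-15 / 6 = -5 / 2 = -2.50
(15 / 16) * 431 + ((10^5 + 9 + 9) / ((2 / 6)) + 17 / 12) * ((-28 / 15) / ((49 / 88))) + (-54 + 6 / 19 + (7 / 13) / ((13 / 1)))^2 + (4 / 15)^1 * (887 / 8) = -52099557334766549 / 51965025840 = -1002588.89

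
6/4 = 1.50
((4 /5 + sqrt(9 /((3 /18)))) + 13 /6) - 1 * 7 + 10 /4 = -23 /15 + 3 * sqrt(6) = 5.82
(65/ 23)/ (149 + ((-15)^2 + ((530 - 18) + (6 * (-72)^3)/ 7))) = -455/ 51365578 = -0.00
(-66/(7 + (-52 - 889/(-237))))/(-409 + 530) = 711/53768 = 0.01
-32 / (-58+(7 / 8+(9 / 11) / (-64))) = 22528 / 40225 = 0.56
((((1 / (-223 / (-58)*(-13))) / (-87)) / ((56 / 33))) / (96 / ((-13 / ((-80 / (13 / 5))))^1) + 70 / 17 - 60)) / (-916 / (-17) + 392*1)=3757 / 2117996020000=0.00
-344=-344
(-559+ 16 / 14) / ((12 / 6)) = -3905 / 14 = -278.93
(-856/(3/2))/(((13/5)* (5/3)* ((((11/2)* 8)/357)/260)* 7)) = -39687.27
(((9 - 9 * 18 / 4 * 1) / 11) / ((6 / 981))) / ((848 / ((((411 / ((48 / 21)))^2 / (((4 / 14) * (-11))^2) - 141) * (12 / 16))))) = -23986291689171 / 18492424192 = -1297.09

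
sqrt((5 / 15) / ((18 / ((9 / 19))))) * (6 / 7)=0.08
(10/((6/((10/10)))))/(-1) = -5/3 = -1.67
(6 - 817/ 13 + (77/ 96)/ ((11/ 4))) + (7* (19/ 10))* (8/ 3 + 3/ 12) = -2771/ 156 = -17.76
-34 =-34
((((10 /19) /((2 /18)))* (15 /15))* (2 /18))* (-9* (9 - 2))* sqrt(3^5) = -5670* sqrt(3) /19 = -516.88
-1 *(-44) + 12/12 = 45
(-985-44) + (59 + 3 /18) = -969.83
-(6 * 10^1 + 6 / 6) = -61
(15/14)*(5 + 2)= 15/2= 7.50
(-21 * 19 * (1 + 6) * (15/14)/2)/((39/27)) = -53865/52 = -1035.87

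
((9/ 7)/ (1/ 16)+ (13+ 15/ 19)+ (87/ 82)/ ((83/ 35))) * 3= 94525215/ 905198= 104.42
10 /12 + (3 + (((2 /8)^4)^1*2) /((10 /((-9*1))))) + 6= 37733 /3840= 9.83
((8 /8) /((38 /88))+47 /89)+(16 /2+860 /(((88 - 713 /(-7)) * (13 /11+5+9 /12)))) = 1576144669 /137087679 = 11.50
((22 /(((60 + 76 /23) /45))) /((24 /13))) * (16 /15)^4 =259072 /23625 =10.97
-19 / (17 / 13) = -247 / 17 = -14.53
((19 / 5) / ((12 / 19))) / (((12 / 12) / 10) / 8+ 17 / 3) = 1444 / 1363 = 1.06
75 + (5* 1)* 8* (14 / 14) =115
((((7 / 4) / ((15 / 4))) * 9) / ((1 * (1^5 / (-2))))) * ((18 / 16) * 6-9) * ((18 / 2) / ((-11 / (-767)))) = 11860.61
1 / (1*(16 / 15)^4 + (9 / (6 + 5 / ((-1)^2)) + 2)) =556875 / 2290271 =0.24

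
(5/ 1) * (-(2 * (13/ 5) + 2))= -36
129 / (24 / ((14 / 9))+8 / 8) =903 / 115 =7.85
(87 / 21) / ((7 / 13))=377 / 49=7.69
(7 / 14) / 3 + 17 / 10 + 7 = 133 / 15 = 8.87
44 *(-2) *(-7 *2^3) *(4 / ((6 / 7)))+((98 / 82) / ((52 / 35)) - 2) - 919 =141205373 / 6396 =22077.14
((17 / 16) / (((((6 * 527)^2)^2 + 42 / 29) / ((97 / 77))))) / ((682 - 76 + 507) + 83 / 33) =47821 / 3984112944226398137728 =0.00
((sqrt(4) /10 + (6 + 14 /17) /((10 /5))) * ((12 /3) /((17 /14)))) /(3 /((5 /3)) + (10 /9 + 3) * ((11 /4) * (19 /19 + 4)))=618912 /3034211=0.20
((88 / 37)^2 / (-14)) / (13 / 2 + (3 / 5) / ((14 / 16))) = -38720 / 688607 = -0.06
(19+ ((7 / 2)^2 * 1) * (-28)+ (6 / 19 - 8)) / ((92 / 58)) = -3973 / 19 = -209.11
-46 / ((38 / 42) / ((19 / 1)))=-966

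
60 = 60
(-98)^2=9604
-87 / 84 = -29 / 28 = -1.04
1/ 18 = 0.06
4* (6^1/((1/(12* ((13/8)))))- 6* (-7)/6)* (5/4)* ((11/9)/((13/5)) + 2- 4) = -110980/117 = -948.55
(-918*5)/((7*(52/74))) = -84915/91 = -933.13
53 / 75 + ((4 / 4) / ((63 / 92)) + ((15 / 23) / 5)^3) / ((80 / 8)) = 32689067 / 38326050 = 0.85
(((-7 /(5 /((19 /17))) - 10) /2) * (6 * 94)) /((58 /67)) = -9286401 /2465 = -3767.30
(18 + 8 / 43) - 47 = -1239 / 43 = -28.81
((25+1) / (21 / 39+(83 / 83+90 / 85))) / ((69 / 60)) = 57460 / 6601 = 8.70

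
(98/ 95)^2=9604/ 9025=1.06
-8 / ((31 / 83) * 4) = -166 / 31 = -5.35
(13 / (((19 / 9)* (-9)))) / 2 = -13 / 38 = -0.34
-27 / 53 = -0.51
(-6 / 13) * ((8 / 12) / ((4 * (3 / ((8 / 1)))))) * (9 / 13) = -0.14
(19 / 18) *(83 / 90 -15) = -24073 / 1620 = -14.86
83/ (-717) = -83/ 717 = -0.12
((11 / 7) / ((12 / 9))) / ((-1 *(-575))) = 33 / 16100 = 0.00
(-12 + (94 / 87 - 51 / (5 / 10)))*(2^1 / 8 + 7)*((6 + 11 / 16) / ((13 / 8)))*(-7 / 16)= 229943 / 156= 1473.99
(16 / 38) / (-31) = -8 / 589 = -0.01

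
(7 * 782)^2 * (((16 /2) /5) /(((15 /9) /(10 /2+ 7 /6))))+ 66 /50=4434772081 /25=177390883.24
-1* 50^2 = -2500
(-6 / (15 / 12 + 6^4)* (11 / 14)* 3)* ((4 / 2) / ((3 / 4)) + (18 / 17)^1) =-25080 / 617491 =-0.04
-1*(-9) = 9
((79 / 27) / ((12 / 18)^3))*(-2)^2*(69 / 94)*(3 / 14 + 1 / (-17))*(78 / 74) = 212589 / 44744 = 4.75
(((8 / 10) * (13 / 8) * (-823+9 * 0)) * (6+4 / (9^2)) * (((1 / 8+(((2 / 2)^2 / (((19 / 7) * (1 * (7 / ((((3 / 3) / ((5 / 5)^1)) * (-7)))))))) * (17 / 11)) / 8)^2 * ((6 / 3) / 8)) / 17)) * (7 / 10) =-18348785 / 95049856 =-0.19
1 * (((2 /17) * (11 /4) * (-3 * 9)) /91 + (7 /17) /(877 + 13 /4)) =-0.10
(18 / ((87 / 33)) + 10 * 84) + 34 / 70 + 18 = 878293 / 1015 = 865.31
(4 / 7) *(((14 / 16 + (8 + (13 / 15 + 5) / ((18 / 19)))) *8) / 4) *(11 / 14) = 179003 / 13230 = 13.53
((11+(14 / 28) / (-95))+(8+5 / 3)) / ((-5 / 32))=-188432 / 1425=-132.23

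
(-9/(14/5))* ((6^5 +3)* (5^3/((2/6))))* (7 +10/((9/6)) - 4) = -1268949375/14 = -90639241.07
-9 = -9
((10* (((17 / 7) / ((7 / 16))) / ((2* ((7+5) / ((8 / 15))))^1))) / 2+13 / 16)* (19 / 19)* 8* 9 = 10085 / 98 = 102.91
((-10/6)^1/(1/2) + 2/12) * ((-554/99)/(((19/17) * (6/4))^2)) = 6.30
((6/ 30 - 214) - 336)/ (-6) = 2749/ 30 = 91.63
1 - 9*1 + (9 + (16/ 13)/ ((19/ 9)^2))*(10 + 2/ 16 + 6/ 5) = 18218689/ 187720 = 97.05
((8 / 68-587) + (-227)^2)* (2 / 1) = 1732032 / 17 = 101884.24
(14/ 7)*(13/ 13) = 2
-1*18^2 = -324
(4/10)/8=1/20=0.05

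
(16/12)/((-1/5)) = -20/3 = -6.67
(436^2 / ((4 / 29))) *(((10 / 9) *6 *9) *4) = 330767040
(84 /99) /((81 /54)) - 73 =-72.43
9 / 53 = 0.17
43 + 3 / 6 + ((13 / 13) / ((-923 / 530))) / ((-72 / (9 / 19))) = 3051703 / 70148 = 43.50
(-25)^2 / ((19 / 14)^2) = 122500 / 361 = 339.34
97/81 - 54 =-4277/81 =-52.80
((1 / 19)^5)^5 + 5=5.00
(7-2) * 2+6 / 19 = 196 / 19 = 10.32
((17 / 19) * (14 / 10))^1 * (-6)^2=4284 / 95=45.09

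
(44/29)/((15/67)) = 2948/435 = 6.78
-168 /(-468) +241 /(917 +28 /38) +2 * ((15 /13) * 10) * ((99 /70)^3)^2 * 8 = 21115923847037269 /14286853376250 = 1478.00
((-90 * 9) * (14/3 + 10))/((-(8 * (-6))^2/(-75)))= -12375/32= -386.72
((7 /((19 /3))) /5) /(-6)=-7 /190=-0.04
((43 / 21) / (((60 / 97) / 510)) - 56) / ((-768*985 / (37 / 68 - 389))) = 40241785 / 48011264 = 0.84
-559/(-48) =559/48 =11.65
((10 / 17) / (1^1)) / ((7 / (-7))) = -10 / 17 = -0.59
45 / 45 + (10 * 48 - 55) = 426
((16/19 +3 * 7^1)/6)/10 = 83/228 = 0.36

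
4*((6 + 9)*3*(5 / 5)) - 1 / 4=719 / 4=179.75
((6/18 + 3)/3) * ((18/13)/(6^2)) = 5/117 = 0.04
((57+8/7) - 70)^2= 6889/49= 140.59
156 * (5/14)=390/7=55.71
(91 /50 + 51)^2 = 6974881 /2500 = 2789.95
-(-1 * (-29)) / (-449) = 29 / 449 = 0.06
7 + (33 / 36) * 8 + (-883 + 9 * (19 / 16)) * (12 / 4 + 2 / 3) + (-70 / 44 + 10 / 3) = -560103 / 176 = -3182.40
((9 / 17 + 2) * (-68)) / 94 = -1.83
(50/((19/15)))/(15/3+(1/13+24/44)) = 17875/2546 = 7.02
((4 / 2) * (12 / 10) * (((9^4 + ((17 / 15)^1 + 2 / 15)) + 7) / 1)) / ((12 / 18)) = 591234 / 25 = 23649.36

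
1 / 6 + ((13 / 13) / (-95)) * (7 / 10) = 0.16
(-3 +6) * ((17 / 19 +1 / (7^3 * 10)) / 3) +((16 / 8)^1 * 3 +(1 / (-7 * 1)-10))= -211661 / 65170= -3.25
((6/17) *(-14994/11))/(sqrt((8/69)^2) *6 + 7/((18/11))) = -2190888/22649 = -96.73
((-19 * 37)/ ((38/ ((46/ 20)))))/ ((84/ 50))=-4255/ 168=-25.33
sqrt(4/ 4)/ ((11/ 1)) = 1/ 11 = 0.09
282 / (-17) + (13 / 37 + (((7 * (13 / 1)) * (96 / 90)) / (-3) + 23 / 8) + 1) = -10125817 / 226440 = -44.72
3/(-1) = -3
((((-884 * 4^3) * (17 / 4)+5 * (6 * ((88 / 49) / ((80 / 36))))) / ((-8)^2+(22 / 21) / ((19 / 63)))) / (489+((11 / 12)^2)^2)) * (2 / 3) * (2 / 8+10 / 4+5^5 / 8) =-608607839680128 / 318944103905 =-1908.20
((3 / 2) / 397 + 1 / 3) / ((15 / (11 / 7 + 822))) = 925859 / 50022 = 18.51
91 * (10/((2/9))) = 4095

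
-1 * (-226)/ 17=226/ 17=13.29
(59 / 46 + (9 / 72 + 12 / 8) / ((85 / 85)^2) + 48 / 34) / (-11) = -13511 / 34408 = -0.39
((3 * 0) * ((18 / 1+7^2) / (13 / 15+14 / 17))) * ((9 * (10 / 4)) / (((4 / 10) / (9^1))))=0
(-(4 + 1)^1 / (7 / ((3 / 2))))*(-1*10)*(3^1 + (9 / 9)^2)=300 / 7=42.86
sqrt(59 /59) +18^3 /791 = 6623 /791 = 8.37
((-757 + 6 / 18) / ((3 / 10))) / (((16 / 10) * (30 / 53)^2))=-3188215 / 648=-4920.08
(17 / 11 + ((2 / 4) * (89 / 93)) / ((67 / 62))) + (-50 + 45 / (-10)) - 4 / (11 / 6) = -241855 / 4422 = -54.69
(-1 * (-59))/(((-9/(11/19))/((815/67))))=-528935/11457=-46.17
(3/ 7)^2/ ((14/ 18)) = 81/ 343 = 0.24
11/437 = 0.03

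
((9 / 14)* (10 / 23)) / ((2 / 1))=45 / 322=0.14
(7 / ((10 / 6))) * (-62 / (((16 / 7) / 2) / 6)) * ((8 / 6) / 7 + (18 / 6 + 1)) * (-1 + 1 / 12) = 26257 / 5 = 5251.40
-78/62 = -1.26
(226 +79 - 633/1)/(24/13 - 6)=2132/27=78.96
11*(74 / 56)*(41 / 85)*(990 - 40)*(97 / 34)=153770705 / 8092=19002.81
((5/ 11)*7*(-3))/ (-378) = 5/ 198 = 0.03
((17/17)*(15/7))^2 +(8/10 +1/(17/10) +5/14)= 52789/8330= 6.34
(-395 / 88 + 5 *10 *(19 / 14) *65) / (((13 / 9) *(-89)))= -24428115 / 712712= -34.27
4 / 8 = 1 / 2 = 0.50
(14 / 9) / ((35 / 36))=1.60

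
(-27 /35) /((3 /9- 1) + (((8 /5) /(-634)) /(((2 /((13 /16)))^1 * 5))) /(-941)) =966482280 /835231327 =1.16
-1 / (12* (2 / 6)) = -1 / 4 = -0.25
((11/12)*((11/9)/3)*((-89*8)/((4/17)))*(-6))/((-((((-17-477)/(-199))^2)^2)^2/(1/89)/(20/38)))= -25294663560123822754285/909709983476676064485504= -0.03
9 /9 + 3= 4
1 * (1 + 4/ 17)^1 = 21/ 17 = 1.24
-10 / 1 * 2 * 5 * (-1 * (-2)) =-200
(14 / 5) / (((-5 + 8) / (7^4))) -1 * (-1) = 33629 / 15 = 2241.93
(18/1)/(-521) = -18/521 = -0.03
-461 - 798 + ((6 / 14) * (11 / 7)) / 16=-987023 / 784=-1258.96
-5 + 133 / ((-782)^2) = -3057487 / 611524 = -5.00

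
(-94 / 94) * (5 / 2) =-2.50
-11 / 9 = -1.22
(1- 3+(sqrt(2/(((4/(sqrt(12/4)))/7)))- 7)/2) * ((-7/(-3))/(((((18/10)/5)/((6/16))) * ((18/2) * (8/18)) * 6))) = -1925/3456+175 * sqrt(14) * 3^(1/4)/6912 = -0.43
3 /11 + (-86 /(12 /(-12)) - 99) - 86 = -1086 /11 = -98.73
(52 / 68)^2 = 169 / 289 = 0.58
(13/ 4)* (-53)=-172.25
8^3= 512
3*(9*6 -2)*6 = 936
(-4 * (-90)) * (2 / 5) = 144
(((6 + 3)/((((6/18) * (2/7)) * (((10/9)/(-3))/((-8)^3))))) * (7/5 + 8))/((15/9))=92098944/125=736791.55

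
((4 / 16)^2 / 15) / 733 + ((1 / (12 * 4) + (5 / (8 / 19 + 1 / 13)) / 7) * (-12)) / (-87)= 97965781 / 488060720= 0.20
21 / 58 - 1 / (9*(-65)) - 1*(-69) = 2353513 / 33930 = 69.36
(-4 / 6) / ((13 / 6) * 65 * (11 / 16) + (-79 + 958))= -64 / 93679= -0.00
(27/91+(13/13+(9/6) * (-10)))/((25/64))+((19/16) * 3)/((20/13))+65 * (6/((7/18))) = 141245443/145600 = 970.09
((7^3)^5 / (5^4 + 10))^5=2411865032257058775038130904326570702735480588505508642005857943 / 103244904396875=23360620520174172529561420000000000000000000000000.00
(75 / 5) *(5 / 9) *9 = 75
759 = 759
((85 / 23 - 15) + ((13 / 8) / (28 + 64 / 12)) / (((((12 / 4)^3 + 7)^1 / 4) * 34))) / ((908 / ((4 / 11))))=-60111103 / 13278047200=-0.00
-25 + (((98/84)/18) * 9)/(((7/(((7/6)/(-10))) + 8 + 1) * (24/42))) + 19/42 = -420991/17136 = -24.57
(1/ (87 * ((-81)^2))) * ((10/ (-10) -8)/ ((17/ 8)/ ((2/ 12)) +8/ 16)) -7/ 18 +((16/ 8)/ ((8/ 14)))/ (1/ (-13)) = -154251787/ 3361419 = -45.89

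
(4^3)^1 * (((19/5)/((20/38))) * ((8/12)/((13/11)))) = 254144/975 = 260.66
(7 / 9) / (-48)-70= -30247 / 432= -70.02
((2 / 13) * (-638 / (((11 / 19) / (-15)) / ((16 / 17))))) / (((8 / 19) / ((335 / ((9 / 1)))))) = 140284600 / 663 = 211590.65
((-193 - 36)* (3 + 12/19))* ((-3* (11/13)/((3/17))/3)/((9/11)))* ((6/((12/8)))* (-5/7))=-216684380/15561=-13924.84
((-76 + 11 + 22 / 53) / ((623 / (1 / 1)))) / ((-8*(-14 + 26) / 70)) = 5705 / 75472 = 0.08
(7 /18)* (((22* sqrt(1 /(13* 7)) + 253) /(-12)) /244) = -0.03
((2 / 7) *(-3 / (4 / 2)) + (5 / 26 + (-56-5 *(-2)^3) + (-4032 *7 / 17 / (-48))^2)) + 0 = 62071413 / 52598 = 1180.11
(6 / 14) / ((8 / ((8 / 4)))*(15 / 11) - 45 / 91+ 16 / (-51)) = 21879 / 237199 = 0.09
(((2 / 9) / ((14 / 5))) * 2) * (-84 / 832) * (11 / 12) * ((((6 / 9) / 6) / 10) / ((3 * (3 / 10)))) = -55 / 303264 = -0.00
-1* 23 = -23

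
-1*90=-90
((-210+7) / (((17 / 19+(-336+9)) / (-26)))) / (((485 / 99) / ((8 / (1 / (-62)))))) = 1231061832 / 751265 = 1638.65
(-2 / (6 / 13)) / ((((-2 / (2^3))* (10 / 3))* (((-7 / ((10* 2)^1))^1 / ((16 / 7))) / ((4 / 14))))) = -3328 / 343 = -9.70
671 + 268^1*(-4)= -401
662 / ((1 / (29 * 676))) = 12977848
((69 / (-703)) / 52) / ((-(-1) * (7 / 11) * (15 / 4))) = -253 / 319865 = -0.00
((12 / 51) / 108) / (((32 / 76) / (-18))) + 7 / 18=181 / 612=0.30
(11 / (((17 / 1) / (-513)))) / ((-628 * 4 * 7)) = 5643 / 298928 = 0.02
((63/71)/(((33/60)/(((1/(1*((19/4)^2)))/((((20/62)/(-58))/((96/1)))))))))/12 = -28998144/281941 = -102.85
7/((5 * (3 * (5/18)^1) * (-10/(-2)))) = 42/125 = 0.34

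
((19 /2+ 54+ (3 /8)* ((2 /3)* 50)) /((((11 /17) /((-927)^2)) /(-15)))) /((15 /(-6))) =6661518408 /11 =605592582.55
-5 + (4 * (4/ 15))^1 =-59/ 15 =-3.93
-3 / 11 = -0.27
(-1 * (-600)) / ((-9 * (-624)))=25 / 234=0.11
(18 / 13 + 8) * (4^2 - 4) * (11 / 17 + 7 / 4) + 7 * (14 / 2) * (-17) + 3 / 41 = -5101172 / 9061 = -562.98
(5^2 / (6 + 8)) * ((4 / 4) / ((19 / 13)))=325 / 266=1.22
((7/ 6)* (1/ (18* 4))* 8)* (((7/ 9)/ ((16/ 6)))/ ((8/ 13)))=0.06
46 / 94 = 23 / 47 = 0.49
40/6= 20/3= 6.67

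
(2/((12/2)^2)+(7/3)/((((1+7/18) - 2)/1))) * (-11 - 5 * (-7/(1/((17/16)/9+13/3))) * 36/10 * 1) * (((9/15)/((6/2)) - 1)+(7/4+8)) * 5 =-92586.59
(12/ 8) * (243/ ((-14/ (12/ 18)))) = -243/ 14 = -17.36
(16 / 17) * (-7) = -112 / 17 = -6.59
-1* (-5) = 5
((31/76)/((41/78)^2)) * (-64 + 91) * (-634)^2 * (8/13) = 314905192992/31939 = 9859582.11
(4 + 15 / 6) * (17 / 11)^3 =63869 / 2662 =23.99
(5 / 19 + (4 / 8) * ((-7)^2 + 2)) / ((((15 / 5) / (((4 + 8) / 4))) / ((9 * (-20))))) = -88110 / 19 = -4637.37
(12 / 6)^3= 8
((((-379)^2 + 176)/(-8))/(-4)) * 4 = 143817/8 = 17977.12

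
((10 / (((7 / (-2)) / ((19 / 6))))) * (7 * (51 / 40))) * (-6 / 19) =51 / 2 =25.50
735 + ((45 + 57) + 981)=1818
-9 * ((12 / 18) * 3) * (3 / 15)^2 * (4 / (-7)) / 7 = 72 / 1225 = 0.06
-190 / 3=-63.33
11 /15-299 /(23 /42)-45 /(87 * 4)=-948989 /1740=-545.40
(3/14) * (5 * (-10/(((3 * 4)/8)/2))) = -100/7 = -14.29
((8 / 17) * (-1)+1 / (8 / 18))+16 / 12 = 635 / 204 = 3.11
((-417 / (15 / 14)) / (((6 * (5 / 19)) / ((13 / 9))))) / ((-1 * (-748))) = -240331 / 504900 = -0.48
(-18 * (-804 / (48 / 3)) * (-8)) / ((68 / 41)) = -74169 / 17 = -4362.88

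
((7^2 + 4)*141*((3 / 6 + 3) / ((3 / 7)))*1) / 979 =122059 / 1958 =62.34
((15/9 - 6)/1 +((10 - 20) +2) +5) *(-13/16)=143/24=5.96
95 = 95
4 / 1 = 4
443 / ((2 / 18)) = 3987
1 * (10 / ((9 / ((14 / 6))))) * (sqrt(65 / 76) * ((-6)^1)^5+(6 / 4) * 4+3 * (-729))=-10080 * sqrt(1235) / 19 - 50890 / 9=-24298.50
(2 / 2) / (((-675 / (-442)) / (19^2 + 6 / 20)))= 798473 / 3375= 236.58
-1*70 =-70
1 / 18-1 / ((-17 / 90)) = 1637 / 306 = 5.35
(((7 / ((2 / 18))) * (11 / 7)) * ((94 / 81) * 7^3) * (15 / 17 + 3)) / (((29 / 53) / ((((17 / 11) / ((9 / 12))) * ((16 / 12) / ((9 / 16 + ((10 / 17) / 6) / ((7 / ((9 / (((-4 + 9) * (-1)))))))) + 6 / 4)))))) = 377073.41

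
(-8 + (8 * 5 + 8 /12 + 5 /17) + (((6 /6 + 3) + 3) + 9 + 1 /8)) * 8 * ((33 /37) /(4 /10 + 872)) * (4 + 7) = 12116335 /2743698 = 4.42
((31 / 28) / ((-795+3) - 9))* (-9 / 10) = 31 / 24920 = 0.00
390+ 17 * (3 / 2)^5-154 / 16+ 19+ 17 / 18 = 152471 / 288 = 529.41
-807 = -807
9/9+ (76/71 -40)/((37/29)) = -77529/2627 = -29.51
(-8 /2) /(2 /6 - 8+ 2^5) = -12 /73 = -0.16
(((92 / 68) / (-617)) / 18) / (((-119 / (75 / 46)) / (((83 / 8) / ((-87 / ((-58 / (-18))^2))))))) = -60175 / 29117799648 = -0.00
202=202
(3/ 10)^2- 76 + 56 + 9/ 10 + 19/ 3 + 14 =1.32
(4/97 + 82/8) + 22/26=56177/5044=11.14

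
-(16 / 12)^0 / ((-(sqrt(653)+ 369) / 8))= 738 / 33877 - 2 * sqrt(653) / 33877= 0.02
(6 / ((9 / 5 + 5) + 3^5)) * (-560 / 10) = -1680 / 1249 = -1.35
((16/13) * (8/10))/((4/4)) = 64/65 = 0.98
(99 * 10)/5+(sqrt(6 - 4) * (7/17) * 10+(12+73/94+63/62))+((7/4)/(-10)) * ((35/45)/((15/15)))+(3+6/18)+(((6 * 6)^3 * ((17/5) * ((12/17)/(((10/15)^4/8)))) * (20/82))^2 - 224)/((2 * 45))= 70 * sqrt(2)/17+3995267197834161509/293906040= 13593688648.06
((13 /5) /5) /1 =13 /25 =0.52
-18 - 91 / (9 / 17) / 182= -18.94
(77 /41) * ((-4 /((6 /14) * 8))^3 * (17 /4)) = -448987 /35424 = -12.67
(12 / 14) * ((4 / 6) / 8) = 1 / 14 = 0.07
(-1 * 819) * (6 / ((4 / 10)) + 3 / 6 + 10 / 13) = -26649 / 2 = -13324.50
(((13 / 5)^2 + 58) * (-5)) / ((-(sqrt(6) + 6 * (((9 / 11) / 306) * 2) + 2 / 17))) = -4238542 / 522575 + 56614811 * sqrt(6) / 1045150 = 124.58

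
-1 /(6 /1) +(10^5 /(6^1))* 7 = 116666.50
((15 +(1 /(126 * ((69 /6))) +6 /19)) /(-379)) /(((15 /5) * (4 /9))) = -210839 /6956166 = -0.03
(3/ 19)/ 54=1/ 342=0.00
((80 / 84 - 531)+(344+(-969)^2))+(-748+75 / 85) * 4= 334075774 / 357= 935786.48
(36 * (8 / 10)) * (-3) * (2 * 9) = -1555.20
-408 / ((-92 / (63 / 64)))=3213 / 736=4.37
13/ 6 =2.17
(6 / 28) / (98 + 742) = 1 / 3920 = 0.00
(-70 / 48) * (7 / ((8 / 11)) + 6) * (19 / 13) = -83125 / 2496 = -33.30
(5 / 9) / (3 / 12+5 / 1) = 20 / 189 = 0.11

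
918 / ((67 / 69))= 63342 / 67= 945.40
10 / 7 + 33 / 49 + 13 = 740 / 49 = 15.10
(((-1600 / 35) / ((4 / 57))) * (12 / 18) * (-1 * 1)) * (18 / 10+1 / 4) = 890.29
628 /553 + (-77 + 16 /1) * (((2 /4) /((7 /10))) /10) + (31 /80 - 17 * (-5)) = 519289 /6320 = 82.17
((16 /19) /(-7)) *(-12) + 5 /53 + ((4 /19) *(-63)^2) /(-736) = 522245 /1297016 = 0.40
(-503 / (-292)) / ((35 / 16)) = 2012 / 2555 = 0.79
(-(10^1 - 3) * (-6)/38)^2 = 441/361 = 1.22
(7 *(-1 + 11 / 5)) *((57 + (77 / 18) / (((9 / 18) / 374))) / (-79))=-410354 / 1185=-346.29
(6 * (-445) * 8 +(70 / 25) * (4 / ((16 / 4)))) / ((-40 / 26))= 13882.18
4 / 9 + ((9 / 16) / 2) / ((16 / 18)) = 1753 / 2304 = 0.76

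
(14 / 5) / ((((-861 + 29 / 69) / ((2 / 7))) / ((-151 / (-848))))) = -10419 / 62942800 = -0.00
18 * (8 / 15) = 48 / 5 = 9.60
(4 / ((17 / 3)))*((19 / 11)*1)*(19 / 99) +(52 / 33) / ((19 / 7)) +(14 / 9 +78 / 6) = 5406385 / 351747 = 15.37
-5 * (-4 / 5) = 4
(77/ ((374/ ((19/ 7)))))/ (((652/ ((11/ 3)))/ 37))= 7733/ 66504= 0.12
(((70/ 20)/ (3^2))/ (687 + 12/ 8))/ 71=0.00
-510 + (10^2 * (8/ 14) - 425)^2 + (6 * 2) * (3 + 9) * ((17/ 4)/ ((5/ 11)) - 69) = 126219.28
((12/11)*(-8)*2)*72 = -13824/11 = -1256.73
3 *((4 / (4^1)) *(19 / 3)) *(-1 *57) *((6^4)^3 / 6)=-392909211648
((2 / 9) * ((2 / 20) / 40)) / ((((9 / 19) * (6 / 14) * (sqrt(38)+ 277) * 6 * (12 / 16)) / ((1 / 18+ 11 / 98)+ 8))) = 9478663 / 528328133550 - 34219 * sqrt(38) / 528328133550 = 0.00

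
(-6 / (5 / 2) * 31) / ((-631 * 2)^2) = -93 / 1990805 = -0.00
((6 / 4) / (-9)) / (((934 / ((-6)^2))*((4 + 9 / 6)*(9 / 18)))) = -12 / 5137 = -0.00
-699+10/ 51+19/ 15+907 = 53413/ 255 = 209.46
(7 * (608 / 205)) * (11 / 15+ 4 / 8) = 78736 / 3075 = 25.61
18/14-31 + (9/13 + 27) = -184/91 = -2.02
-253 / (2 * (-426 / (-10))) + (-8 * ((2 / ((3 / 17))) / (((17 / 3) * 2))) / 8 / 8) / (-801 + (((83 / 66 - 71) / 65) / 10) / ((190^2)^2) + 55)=-52756568820711572795 / 17767246289365960878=-2.97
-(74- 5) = -69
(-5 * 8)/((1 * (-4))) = 10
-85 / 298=-0.29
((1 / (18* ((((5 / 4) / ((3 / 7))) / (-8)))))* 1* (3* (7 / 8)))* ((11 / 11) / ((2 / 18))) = -3.60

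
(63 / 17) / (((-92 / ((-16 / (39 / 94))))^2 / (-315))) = -205.11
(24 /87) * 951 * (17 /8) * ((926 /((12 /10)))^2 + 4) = 28881057529 /87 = 331966178.49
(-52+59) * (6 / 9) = 14 / 3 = 4.67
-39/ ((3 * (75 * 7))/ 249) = -1079/ 175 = -6.17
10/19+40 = 770/19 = 40.53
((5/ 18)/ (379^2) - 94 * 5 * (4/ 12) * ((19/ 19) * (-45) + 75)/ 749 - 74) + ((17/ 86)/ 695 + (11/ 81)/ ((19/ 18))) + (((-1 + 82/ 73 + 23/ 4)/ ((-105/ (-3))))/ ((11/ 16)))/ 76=-1862243640488223122/ 23236544918064555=-80.14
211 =211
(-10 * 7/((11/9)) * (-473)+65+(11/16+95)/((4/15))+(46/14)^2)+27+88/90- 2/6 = 3888176129/141120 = 27552.27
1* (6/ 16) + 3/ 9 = 17/ 24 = 0.71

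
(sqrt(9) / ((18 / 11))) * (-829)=-9119 / 6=-1519.83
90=90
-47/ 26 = -1.81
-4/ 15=-0.27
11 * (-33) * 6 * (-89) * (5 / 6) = 161535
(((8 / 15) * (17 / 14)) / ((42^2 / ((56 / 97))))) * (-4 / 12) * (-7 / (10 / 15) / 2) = 34 / 91665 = 0.00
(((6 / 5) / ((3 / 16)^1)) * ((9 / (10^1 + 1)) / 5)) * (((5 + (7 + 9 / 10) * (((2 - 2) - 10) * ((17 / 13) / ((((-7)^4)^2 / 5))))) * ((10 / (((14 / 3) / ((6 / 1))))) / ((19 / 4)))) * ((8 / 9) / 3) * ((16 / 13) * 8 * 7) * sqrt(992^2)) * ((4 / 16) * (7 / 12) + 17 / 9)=356877461781217280 / 610855608363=584225.56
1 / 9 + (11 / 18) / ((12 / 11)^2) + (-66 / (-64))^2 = 140017 / 82944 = 1.69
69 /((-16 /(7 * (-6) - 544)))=20217 /8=2527.12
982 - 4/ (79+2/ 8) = 311278/ 317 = 981.95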